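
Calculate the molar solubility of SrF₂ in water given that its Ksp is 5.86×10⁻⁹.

SrF₂(s) ⇌ Sr²⁺(aq) + 2 F⁻(aq)
Let s be the molar solubility. Then [Sr²⁺] = s and [F⁻] = 2s.
Ksp = [Sr²⁺][F⁻]^2 = s · (2s)^2 = 4s^3
4s^3 = 5.86×10⁻⁹  ⇒  s^3 = 1.47×10⁻⁹
s = (1.47×10⁻⁹)^(1/3) = 1.14×10⁻³ M

1.14×10⁻³ M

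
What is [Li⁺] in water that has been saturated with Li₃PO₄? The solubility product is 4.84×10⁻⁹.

1.10×10⁻² M

Li₃PO₄(s) ⇌ 3 Li⁺(aq) + PO₄³⁻(aq)
For each mole of Li₃PO₄ that dissolves per liter, [Li⁺] = 3s and [PO₄³⁻] = s; let s denote this solubility.
Ksp = [Li⁺]^3[PO₄³⁻] = (3s)^3 · s = 27s^4 = 4.84×10⁻⁹
s = 3.66×10⁻³ M
[Li⁺] = 3s = 1.10×10⁻² M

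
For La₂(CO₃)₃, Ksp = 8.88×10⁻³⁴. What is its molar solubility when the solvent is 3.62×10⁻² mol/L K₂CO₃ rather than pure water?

2.16×10⁻¹⁵ M

La₂(CO₃)₃(s) ⇌ 2 La³⁺(aq) + 3 CO₃²⁻(aq)
With CO₃²⁻ already at 3.62×10⁻² mol/L and s small, take [CO₃²⁻] ≈ 3.62×10⁻² mol/L and [La³⁺] = 2s.
Ksp = [La³⁺]^2[CO₃²⁻]^3 = (2s)^2(3.62×10⁻²)^3
(2s)^2 = 8.88×10⁻³⁴ / (3.62×10⁻²)^3 = 1.87×10⁻²⁹
s = 2.16×10⁻¹⁵ mol/L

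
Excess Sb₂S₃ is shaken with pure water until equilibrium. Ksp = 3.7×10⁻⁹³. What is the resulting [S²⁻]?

Sb₂S₃(s) ⇌ 2 Sb³⁺(aq) + 3 S²⁻(aq)
Let s be the molar solubility. Then [Sb³⁺] = 2s and [S²⁻] = 3s.
Ksp = [Sb³⁺]^2[S²⁻]^3 = (2s)^2 · (3s)^3 = 108s^5 = 3.7×10⁻⁹³
s = 1.3×10⁻¹⁹ M
[S²⁻] = 3s = 3.8×10⁻¹⁹ M

3.8×10⁻¹⁹ M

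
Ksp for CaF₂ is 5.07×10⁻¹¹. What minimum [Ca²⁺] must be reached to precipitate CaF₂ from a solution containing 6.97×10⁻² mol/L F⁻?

1.04×10⁻⁸ M

Each salt precipitates once Q = Ksp for that salt.
CaF₂(s) ⇌ Ca²⁺(aq) + 2 F⁻(aq)
Ksp = [Ca²⁺][F⁻]^2 = [Ca²⁺](6.97×10⁻²)^2
[Ca²⁺] = 5.07×10⁻¹¹ / (6.97×10⁻²)^2 = 1.04×10⁻⁸
[Ca²⁺] = 1.04×10⁻⁸ mol/L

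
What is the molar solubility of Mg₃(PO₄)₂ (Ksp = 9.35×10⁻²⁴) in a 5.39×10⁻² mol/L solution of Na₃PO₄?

4.92×10⁻⁸ M

Mg₃(PO₄)₂(s) ⇌ 3 Mg²⁺(aq) + 2 PO₄³⁻(aq)
Let s be the solubility of Mg₃(PO₄)₂ here. The common ion gives [PO₄³⁻] ≈ 5.39×10⁻² mol/L, and [Mg²⁺] = 3s.
Ksp = [Mg²⁺]^3[PO₄³⁻]^2 = (3s)^3(5.39×10⁻²)^2
(3s)^3 = 9.35×10⁻²⁴ / (5.39×10⁻²)^2 = 3.22×10⁻²¹
s = 4.92×10⁻⁸ mol/L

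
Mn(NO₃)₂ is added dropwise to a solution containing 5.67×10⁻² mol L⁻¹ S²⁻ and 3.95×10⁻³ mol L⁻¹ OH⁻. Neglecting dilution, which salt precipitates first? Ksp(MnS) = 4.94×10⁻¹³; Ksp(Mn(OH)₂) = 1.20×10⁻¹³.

MnS

Precipitation of each salt begins when its ion product equals Ksp.
For MnS: [Mn²⁺] = (Ksp/[S²⁻]) = 8.71×10⁻¹² mol L⁻¹
For Mn(OH)₂: [Mn²⁺] = (Ksp/[OH⁻]^2) = 7.69×10⁻⁹ mol L⁻¹
MnS requires the lower [Mn²⁺], so it precipitates first.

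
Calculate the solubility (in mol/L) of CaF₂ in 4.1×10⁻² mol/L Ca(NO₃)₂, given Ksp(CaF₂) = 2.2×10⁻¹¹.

CaF₂(s) ⇌ Ca²⁺(aq) + 2 F⁻(aq)
Let s be the solubility of CaF₂ here. The common ion gives [Ca²⁺] ≈ 4.1×10⁻² mol/L, and [F⁻] = 2s.
Ksp = [Ca²⁺][F⁻]^2 = (4.1×10⁻²)(2s)^2
(2s)^2 = 2.2×10⁻¹¹ / (4.1×10⁻²) = 5.4×10⁻¹⁰
s = 1.2×10⁻⁵ mol/L

1.2×10⁻⁵ M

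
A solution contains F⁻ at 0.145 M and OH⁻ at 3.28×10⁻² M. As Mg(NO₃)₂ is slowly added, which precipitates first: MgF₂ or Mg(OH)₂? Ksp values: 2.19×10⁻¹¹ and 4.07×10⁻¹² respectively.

MgF₂

Precipitation of each salt begins when its ion product equals Ksp.
For MgF₂: [Mg²⁺] = (Ksp/[F⁻]^2) = 1.04×10⁻⁹ M
For Mg(OH)₂: [Mg²⁺] = (Ksp/[OH⁻]^2) = 3.78×10⁻⁹ M
Since MgF₂ needs less Mg²⁺ to reach saturation, it precipitates first.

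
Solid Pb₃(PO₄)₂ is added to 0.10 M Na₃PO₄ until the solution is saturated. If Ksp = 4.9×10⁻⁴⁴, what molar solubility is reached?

5.7×10⁻¹⁵ M

Pb₃(PO₄)₂(s) ⇌ 3 Pb²⁺(aq) + 2 PO₄³⁻(aq)
The solution already contains PO₄³⁻ at 0.10 M. Let s be the molar solubility of Pb₃(PO₄)₂.
[PO₄³⁻] ≈ 0.10 M (common ion dominates); [Pb²⁺] = 3s.
Ksp = [Pb²⁺]^3[PO₄³⁻]^2 = (3s)^3(0.10)^2
(3s)^3 = 4.9×10⁻⁴⁴ / (0.10)^2 = 4.9×10⁻⁴²
s = 5.7×10⁻¹⁵ M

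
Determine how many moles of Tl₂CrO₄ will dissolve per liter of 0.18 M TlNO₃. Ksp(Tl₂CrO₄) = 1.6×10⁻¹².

4.9×10⁻¹¹ M

Tl₂CrO₄(s) ⇌ 2 Tl⁺(aq) + CrO₄²⁻(aq)
Let s be the solubility of Tl₂CrO₄ here. The common ion gives [Tl⁺] ≈ 0.18 M, and [CrO₄²⁻] = s.
Ksp = [Tl⁺]^2[CrO₄²⁻] = (0.18)^2s
s = 1.6×10⁻¹² / (0.18)^2 = 4.9×10⁻¹¹
s = 4.9×10⁻¹¹ M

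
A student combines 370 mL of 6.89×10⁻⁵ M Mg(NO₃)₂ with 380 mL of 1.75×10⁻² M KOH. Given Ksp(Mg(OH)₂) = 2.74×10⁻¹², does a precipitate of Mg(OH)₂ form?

After mixing, V = 370 mL + 380 mL = 750 mL.
[Mg²⁺] = (6.89×10⁻⁵)(370)/750 = 3.40×10⁻⁵ M
[OH⁻] = (1.75×10⁻²)(380)/750 = 8.87×10⁻³ M
Q = [Mg²⁺][OH⁻]^2 = 2.67×10⁻⁹
Because Q > Ksp (2.67×10⁻⁹ vs 2.74×10⁻¹²), a precipitate of Mg(OH)₂ forms.

Yes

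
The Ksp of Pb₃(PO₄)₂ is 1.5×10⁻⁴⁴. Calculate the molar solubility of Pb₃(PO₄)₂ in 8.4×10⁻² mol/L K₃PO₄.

4.3×10⁻¹⁵ M

Pb₃(PO₄)₂(s) ⇌ 3 Pb²⁺(aq) + 2 PO₄³⁻(aq)
With PO₄³⁻ already at 8.4×10⁻² mol/L and s small, take [PO₄³⁻] ≈ 8.4×10⁻² mol/L and [Pb²⁺] = 3s.
Ksp = [Pb²⁺]^3[PO₄³⁻]^2 = (3s)^3(8.4×10⁻²)^2
(3s)^3 = 1.5×10⁻⁴⁴ / (8.4×10⁻²)^2 = 2.1×10⁻⁴²
s = 4.3×10⁻¹⁵ mol/L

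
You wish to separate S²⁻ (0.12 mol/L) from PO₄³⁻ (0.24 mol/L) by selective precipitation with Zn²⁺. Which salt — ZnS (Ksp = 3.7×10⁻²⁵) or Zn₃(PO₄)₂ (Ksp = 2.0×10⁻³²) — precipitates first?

Each salt precipitates once Q = Ksp for that salt.
For ZnS: [Zn²⁺] = (Ksp/[S²⁻]) = 3.1×10⁻²⁴ mol/L
For Zn₃(PO₄)₂: [Zn²⁺] = (Ksp/[PO₄³⁻]^2)^(1/3) = 7.0×10⁻¹¹ mol/L
ZnS requires the lower [Zn²⁺], so it precipitates first.

ZnS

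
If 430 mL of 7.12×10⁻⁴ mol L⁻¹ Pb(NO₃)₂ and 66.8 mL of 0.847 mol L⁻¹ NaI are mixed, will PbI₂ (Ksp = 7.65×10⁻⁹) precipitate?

Yes

After mixing, V = 430 mL + 66.8 mL = 496.8 mL.
[Pb²⁺] = (7.12×10⁻⁴)(430)/496.8 = 6.16×10⁻⁴ mol L⁻¹
[I⁻] = (0.847)(66.8)/496.8 = 0.114 mol L⁻¹
Q = [Pb²⁺][I⁻]^2 = 7.99×10⁻⁶
Q = 7.99×10⁻⁶ > Ksp = 7.65×10⁻⁹, so the solution is supersaturated and PbI₂ precipitates.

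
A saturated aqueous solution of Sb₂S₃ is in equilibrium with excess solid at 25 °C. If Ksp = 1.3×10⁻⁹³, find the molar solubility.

Sb₂S₃(s) ⇌ 2 Sb³⁺(aq) + 3 S²⁻(aq)
For each mole of Sb₂S₃ that dissolves per liter, [Sb³⁺] = 2s and [S²⁻] = 3s; let s denote this solubility.
Ksp = [Sb³⁺]^2[S²⁻]^3 = (2s)^2 · (3s)^3 = 108s^5
108s^5 = 1.3×10⁻⁹³  ⇒  s^5 = 1.2×10⁻⁹⁵
s = 1.0×10⁻¹⁹ mol L⁻¹

1.0×10⁻¹⁹ M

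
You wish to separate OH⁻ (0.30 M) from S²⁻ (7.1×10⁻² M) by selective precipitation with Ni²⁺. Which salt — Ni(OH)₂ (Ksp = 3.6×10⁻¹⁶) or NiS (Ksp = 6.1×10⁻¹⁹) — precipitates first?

NiS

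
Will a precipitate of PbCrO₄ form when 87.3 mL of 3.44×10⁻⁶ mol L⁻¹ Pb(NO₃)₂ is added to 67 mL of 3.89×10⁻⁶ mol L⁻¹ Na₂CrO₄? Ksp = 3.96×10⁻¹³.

Yes

After mixing, V = 87.3 mL + 67 mL = 154.3 mL.
[Pb²⁺] = (3.44×10⁻⁶)(87.3)/154.3 = 1.95×10⁻⁶ mol L⁻¹
[CrO₄²⁻] = (3.89×10⁻⁶)(67)/154.3 = 1.69×10⁻⁶ mol L⁻¹
Q = [Pb²⁺][CrO₄²⁻] = 3.29×10⁻¹²
Since Q (3.29×10⁻¹²) exceeds Ksp (3.96×10⁻¹³), PbCrO₄ will precipitate.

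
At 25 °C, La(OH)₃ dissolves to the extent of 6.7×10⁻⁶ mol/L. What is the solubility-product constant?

La(OH)₃(s) ⇌ La³⁺(aq) + 3 OH⁻(aq)
With molar solubility s: [La³⁺] = s, [OH⁻] = 3s.
Ksp = [La³⁺][OH⁻]^3 = s · (3s)^3 = 27s^4
Ksp = 27 × (6.7×10⁻⁶)^4 = 5.4×10⁻²⁰

Ksp = 5.4×10⁻²⁰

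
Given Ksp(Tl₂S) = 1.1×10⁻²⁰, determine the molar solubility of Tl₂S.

Tl₂S(s) ⇌ 2 Tl⁺(aq) + S²⁻(aq)
Call the molar solubility s, so that [Tl⁺] = 2s and [S²⁻] = s.
Ksp = [Tl⁺]^2[S²⁻] = (2s)^2 · s = 4s^3
4s^3 = 1.1×10⁻²⁰  ⇒  s^3 = 2.8×10⁻²¹
Taking the 3rd root, s = 1.4×10⁻⁷ mol L⁻¹.

1.4×10⁻⁷ M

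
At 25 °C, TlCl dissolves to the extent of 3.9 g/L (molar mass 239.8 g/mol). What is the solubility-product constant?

Ksp = 2.6×10⁻⁴

Convert to molarity: s = 3.9 / 239.8 = 1.626×10⁻² mol/L
TlCl(s) ⇌ Tl⁺(aq) + Cl⁻(aq)
If s mol/L of TlCl dissolves, [Tl⁺] = s and [Cl⁻] = s.
Ksp = [Tl⁺][Cl⁻] = s · s = s^2
Ksp = (1.626×10⁻²)^2 = 2.6×10⁻⁴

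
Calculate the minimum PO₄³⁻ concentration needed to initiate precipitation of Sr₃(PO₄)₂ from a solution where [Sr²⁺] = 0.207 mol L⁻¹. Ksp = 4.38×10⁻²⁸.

The threshold for precipitation is Q = Ksp.
Sr₃(PO₄)₂(s) ⇌ 3 Sr²⁺(aq) + 2 PO₄³⁻(aq)
Ksp = [Sr²⁺]^3[PO₄³⁻]^2 = [PO₄³⁻]^2(0.207)^3
[PO₄³⁻]^2 = 4.38×10⁻²⁸ / (0.207)^3 = 4.94×10⁻²⁶
[PO₄³⁻] = 2.22×10⁻¹³ mol L⁻¹

2.22×10⁻¹³ M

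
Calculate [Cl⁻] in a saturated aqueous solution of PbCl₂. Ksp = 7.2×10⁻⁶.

2.4×10⁻² M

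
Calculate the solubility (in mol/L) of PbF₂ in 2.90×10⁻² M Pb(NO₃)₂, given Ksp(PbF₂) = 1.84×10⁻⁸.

PbF₂(s) ⇌ Pb²⁺(aq) + 2 F⁻(aq)
With Pb²⁺ already at 2.90×10⁻² M and s small, take [Pb²⁺] ≈ 2.90×10⁻² M and [F⁻] = 2s.
Ksp = [Pb²⁺][F⁻]^2 = (2.90×10⁻²)(2s)^2
(2s)^2 = 1.84×10⁻⁸ / (2.90×10⁻²) = 6.34×10⁻⁷
s = 3.98×10⁻⁴ M

3.98×10⁻⁴ M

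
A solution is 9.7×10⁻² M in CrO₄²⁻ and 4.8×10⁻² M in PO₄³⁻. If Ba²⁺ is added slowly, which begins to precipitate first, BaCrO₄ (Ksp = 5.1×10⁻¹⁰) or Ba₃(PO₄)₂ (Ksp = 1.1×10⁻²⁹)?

Ba₃(PO₄)₂

The threshold for precipitation is Q = Ksp.
For BaCrO₄: [Ba²⁺] = (Ksp/[CrO₄²⁻]) = 5.3×10⁻⁹ M
For Ba₃(PO₄)₂: [Ba²⁺] = (Ksp/[PO₄³⁻]^2)^(1/3) = 1.7×10⁻⁹ M
Ba₃(PO₄)₂ requires the lower [Ba²⁺], so it precipitates first.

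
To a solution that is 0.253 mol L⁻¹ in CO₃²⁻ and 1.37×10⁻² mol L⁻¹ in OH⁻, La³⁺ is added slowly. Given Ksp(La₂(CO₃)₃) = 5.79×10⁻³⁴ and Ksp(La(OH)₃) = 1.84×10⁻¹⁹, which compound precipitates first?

La₂(CO₃)₃

Precipitation begins when Q = Ksp.
For La₂(CO₃)₃: [La³⁺] = (Ksp/[CO₃²⁻]^3)^(1/2) = 1.89×10⁻¹⁶ mol L⁻¹
For La(OH)₃: [La³⁺] = (Ksp/[OH⁻]^3) = 7.16×10⁻¹⁴ mol L⁻¹
The smaller threshold [La³⁺] is reached first, so La₂(CO₃)₃ precipitates first.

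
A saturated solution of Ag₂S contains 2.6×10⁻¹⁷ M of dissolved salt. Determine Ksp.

Ksp = 7.0×10⁻⁵⁰

Ag₂S(s) ⇌ 2 Ag⁺(aq) + S²⁻(aq)
If s mol/L of Ag₂S dissolves, [Ag⁺] = 2s and [S²⁻] = s.
Ksp = [Ag⁺]^2[S²⁻] = (2s)^2 · s = 4s^3
Ksp = 4 × (2.6×10⁻¹⁷)^3 = 7.0×10⁻⁵⁰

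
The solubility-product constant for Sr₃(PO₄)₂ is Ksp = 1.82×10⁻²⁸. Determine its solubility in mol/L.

Sr₃(PO₄)₂(s) ⇌ 3 Sr²⁺(aq) + 2 PO₄³⁻(aq)
Let s be the molar solubility. Then [Sr²⁺] = 3s and [PO₄³⁻] = 2s.
Ksp = [Sr²⁺]^3[PO₄³⁻]^2 = (3s)^3 · (2s)^2 = 108s^5
108s^5 = 1.82×10⁻²⁸  ⇒  s^5 = 1.69×10⁻³⁰
Taking the 5th root, s = 1.11×10⁻⁶ mol/L.

1.11×10⁻⁶ M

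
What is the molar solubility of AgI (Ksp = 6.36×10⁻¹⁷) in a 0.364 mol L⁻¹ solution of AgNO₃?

1.75×10⁻¹⁶ M

AgI(s) ⇌ Ag⁺(aq) + I⁻(aq)
Ag⁺ is already present at 0.364 mol L⁻¹. If s mol/L of AgI dissolves, [I⁻] = s while [Ag⁺] ≈ 0.364 mol L⁻¹.
Ksp = [Ag⁺][I⁻] = (0.364)s
s = 6.36×10⁻¹⁷ / (0.364) = 1.75×10⁻¹⁶
s = 1.75×10⁻¹⁶ mol L⁻¹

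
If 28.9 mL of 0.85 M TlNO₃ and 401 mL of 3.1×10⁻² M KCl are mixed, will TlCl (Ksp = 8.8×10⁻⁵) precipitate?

Yes

The combined volume is 429.9 mL.
[Tl⁺] = (0.85)(28.9)/429.9 = 5.7×10⁻² M
[Cl⁻] = (3.1×10⁻²)(401)/429.9 = 2.9×10⁻² M
Q = [Tl⁺][Cl⁻] = 1.7×10⁻³
Q = 1.7×10⁻³ > Ksp = 8.8×10⁻⁵, so the solution is supersaturated and TlCl precipitates.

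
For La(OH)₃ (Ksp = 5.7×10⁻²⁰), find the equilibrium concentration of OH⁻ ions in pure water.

La(OH)₃(s) ⇌ La³⁺(aq) + 3 OH⁻(aq)
If s mol/L of La(OH)₃ dissolves, [La³⁺] = s and [OH⁻] = 3s.
Ksp = [La³⁺][OH⁻]^3 = s · (3s)^3 = 27s^4 = 5.7×10⁻²⁰
s = 6.8×10⁻⁶ mol/L
[OH⁻] = 3s = 2.0×10⁻⁵ mol/L

2.0×10⁻⁵ M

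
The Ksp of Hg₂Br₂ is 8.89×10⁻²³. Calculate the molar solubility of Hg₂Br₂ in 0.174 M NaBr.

Hg₂Br₂(s) ⇌ Hg₂²⁺(aq) + 2 Br⁻(aq)
Let s be the solubility of Hg₂Br₂ here. The common ion gives [Br⁻] ≈ 0.174 M, and [Hg₂²⁺] = s.
Ksp = [Hg₂²⁺][Br⁻]^2 = s(0.174)^2
s = 8.89×10⁻²³ / (0.174)^2 = 2.94×10⁻²¹
s = 2.94×10⁻²¹ M

2.94×10⁻²¹ M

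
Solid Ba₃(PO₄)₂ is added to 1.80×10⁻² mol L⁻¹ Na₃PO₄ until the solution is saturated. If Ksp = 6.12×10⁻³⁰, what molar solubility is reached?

8.88×10⁻¹⁰ M

Ba₃(PO₄)₂(s) ⇌ 3 Ba²⁺(aq) + 2 PO₄³⁻(aq)
The solution already contains PO₄³⁻ at 1.80×10⁻² mol L⁻¹. Let s be the molar solubility of Ba₃(PO₄)₂.
[PO₄³⁻] ≈ 1.80×10⁻² mol L⁻¹ (common ion dominates); [Ba²⁺] = 3s.
Ksp = [Ba²⁺]^3[PO₄³⁻]^2 = (3s)^3(1.80×10⁻²)^2
(3s)^3 = 6.12×10⁻³⁰ / (1.80×10⁻²)^2 = 1.89×10⁻²⁶
s = 8.88×10⁻¹⁰ mol L⁻¹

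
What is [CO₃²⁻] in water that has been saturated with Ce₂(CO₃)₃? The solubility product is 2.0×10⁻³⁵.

Ce₂(CO₃)₃(s) ⇌ 2 Ce³⁺(aq) + 3 CO₃²⁻(aq)
For each mole of Ce₂(CO₃)₃ that dissolves per liter, [Ce³⁺] = 2s and [CO₃²⁻] = 3s; let s denote this solubility.
Ksp = [Ce³⁺]^2[CO₃²⁻]^3 = (2s)^2 · (3s)^3 = 108s^5 = 2.0×10⁻³⁵
s = 4.5×10⁻⁸ mol/L
[CO₃²⁻] = 3s = 1.4×10⁻⁷ mol/L

1.4×10⁻⁷ M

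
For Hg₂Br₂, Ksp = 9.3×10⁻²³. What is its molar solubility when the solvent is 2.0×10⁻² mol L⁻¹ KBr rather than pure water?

Hg₂Br₂(s) ⇌ Hg₂²⁺(aq) + 2 Br⁻(aq)
Let s be the solubility of Hg₂Br₂ here. The common ion gives [Br⁻] ≈ 2.0×10⁻² mol L⁻¹, and [Hg₂²⁺] = s.
Ksp = [Hg₂²⁺][Br⁻]^2 = s(2.0×10⁻²)^2
s = 9.3×10⁻²³ / (2.0×10⁻²)^2 = 2.3×10⁻¹⁹
s = 2.3×10⁻¹⁹ mol L⁻¹

2.3×10⁻¹⁹ M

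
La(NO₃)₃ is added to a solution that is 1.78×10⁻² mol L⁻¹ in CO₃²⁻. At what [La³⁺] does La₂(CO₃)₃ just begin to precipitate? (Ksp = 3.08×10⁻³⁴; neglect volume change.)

7.39×10⁻¹⁵ M

Each salt precipitates once Q = Ksp for that salt.
La₂(CO₃)₃(s) ⇌ 2 La³⁺(aq) + 3 CO₃²⁻(aq)
Ksp = [La³⁺]^2[CO₃²⁻]^3 = [La³⁺]^2(1.78×10⁻²)^3
[La³⁺]^2 = 3.08×10⁻³⁴ / (1.78×10⁻²)^3 = 5.46×10⁻²⁹
[La³⁺] = 7.39×10⁻¹⁵ mol L⁻¹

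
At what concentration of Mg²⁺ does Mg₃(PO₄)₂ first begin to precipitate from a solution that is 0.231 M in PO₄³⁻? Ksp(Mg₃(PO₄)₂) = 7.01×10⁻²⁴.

5.08×10⁻⁸ M

A salt starts to precipitate once the ion product Q reaches its Ksp.
Mg₃(PO₄)₂(s) ⇌ 3 Mg²⁺(aq) + 2 PO₄³⁻(aq)
Ksp = [Mg²⁺]^3[PO₄³⁻]^2 = [Mg²⁺]^3(0.231)^2
[Mg²⁺]^3 = 7.01×10⁻²⁴ / (0.231)^2 = 1.31×10⁻²²
[Mg²⁺] = 5.08×10⁻⁸ M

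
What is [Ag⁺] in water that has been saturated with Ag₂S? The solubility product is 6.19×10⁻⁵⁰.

Ag₂S(s) ⇌ 2 Ag⁺(aq) + S²⁻(aq)
For each mole of Ag₂S that dissolves per liter, [Ag⁺] = 2s and [S²⁻] = s; let s denote this solubility.
Ksp = [Ag⁺]^2[S²⁻] = (2s)^2 · s = 4s^3 = 6.19×10⁻⁵⁰
s = 2.49×10⁻¹⁷ mol/L
[Ag⁺] = 2s = 4.98×10⁻¹⁷ mol/L

4.98×10⁻¹⁷ M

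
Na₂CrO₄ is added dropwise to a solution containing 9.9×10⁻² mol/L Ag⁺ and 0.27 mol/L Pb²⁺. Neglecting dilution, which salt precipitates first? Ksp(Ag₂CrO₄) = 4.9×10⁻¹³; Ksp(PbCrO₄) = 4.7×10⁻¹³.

PbCrO₄

Precipitation of each salt begins when its ion product equals Ksp.
For Ag₂CrO₄: [CrO₄²⁻] = (Ksp/[Ag⁺]^2) = 5.0×10⁻¹¹ mol/L
For PbCrO₄: [CrO₄²⁻] = (Ksp/[Pb²⁺]) = 1.7×10⁻¹² mol/L
The smaller threshold [CrO₄²⁻] is reached first, so PbCrO₄ precipitates first.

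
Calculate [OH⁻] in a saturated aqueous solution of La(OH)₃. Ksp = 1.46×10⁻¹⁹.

La(OH)₃(s) ⇌ La³⁺(aq) + 3 OH⁻(aq)
With molar solubility s: [La³⁺] = s, [OH⁻] = 3s.
Ksp = [La³⁺][OH⁻]^3 = s · (3s)^3 = 27s^4 = 1.46×10⁻¹⁹
s = 8.58×10⁻⁶ mol/L
[OH⁻] = 3s = 2.57×10⁻⁵ mol/L

2.57×10⁻⁵ M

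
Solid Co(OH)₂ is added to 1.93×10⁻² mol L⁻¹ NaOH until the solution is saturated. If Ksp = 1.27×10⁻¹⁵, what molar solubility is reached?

Co(OH)₂(s) ⇌ Co²⁺(aq) + 2 OH⁻(aq)
Let s be the solubility of Co(OH)₂ here. The common ion gives [OH⁻] ≈ 1.93×10⁻² mol L⁻¹, and [Co²⁺] = s.
Ksp = [Co²⁺][OH⁻]^2 = s(1.93×10⁻²)^2
s = 1.27×10⁻¹⁵ / (1.93×10⁻²)^2 = 3.41×10⁻¹²
s = 3.41×10⁻¹² mol L⁻¹

3.41×10⁻¹² M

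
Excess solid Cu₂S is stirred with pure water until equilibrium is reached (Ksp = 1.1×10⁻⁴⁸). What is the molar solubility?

Cu₂S(s) ⇌ 2 Cu⁺(aq) + S²⁻(aq)
Call the molar solubility s, so that [Cu⁺] = 2s and [S²⁻] = s.
Ksp = [Cu⁺]^2[S²⁻] = (2s)^2 · s = 4s^3
4s^3 = 1.1×10⁻⁴⁸  ⇒  s^3 = 2.8×10⁻⁴⁹
s = (2.8×10⁻⁴⁹)^(1/3) = 6.5×10⁻¹⁷ M

6.5×10⁻¹⁷ M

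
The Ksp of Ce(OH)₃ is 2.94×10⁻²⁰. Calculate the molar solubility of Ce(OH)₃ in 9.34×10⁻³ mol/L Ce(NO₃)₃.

Ce(OH)₃(s) ⇌ Ce³⁺(aq) + 3 OH⁻(aq)
Ce³⁺ is already present at 9.34×10⁻³ mol/L. If s mol/L of Ce(OH)₃ dissolves, [OH⁻] = 3s while [Ce³⁺] ≈ 9.34×10⁻³ mol/L.
Ksp = [Ce³⁺][OH⁻]^3 = (9.34×10⁻³)(3s)^3
(3s)^3 = 2.94×10⁻²⁰ / (9.34×10⁻³) = 3.15×10⁻¹⁸
s = 4.89×10⁻⁷ mol/L

4.89×10⁻⁷ M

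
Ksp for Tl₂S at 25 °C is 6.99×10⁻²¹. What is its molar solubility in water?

1.20×10⁻⁷ M

Tl₂S(s) ⇌ 2 Tl⁺(aq) + S²⁻(aq)
For each mole of Tl₂S that dissolves per liter, [Tl⁺] = 2s and [S²⁻] = s; let s denote this solubility.
Ksp = [Tl⁺]^2[S²⁻] = (2s)^2 · s = 4s^3
4s^3 = 6.99×10⁻²¹  ⇒  s^3 = 1.75×10⁻²¹
Taking the 3rd root, s = 1.20×10⁻⁷ M.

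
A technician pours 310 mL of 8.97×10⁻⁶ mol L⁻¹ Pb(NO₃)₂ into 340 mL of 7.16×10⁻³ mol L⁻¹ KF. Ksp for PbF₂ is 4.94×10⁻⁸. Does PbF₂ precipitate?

No

The combined volume is 650 mL.
[Pb²⁺] = (8.97×10⁻⁶)(310)/650 = 4.28×10⁻⁶ mol L⁻¹
[F⁻] = (7.16×10⁻³)(340)/650 = 3.75×10⁻³ mol L⁻¹
Q = [Pb²⁺][F⁻]^2 = 6.00×10⁻¹¹
Q < Ksp (6.00×10⁻¹¹ vs 4.94×10⁻⁸); the solution remains unsaturated and no precipitate forms.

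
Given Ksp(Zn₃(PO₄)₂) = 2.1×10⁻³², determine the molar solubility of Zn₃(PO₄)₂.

1.8×10⁻⁷ M

Zn₃(PO₄)₂(s) ⇌ 3 Zn²⁺(aq) + 2 PO₄³⁻(aq)
With molar solubility s: [Zn²⁺] = 3s, [PO₄³⁻] = 2s.
Ksp = [Zn²⁺]^3[PO₄³⁻]^2 = (3s)^3 · (2s)^2 = 108s^5
108s^5 = 2.1×10⁻³²  ⇒  s^5 = 1.9×10⁻³⁴
Taking the 5th root, s = 1.8×10⁻⁷ mol/L.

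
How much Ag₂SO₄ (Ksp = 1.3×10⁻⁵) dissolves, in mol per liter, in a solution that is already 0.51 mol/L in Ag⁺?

5.0×10⁻⁵ M

Ag₂SO₄(s) ⇌ 2 Ag⁺(aq) + SO₄²⁻(aq)
With Ag⁺ already at 0.51 mol/L and s small, take [Ag⁺] ≈ 0.51 mol/L and [SO₄²⁻] = s.
Ksp = [Ag⁺]^2[SO₄²⁻] = (0.51)^2s
s = 1.3×10⁻⁵ / (0.51)^2 = 5.0×10⁻⁵
s = 5.0×10⁻⁵ mol/L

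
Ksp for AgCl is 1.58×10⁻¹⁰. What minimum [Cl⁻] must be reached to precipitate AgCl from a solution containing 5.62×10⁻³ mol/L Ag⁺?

2.81×10⁻⁸ M

Precipitation of each salt begins when its ion product equals Ksp.
AgCl(s) ⇌ Ag⁺(aq) + Cl⁻(aq)
Ksp = [Ag⁺][Cl⁻] = [Cl⁻](5.62×10⁻³)
[Cl⁻] = 1.58×10⁻¹⁰ / (5.62×10⁻³) = 2.81×10⁻⁸
[Cl⁻] = 2.81×10⁻⁸ mol/L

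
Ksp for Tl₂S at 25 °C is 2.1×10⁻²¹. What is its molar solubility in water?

Tl₂S(s) ⇌ 2 Tl⁺(aq) + S²⁻(aq)
For each mole of Tl₂S that dissolves per liter, [Tl⁺] = 2s and [S²⁻] = s; let s denote this solubility.
Ksp = [Tl⁺]^2[S²⁻] = (2s)^2 · s = 4s^3
4s^3 = 2.1×10⁻²¹  ⇒  s^3 = 5.3×10⁻²²
s = (5.3×10⁻²²)^(1/3) = 8.1×10⁻⁸ mol L⁻¹

8.1×10⁻⁸ M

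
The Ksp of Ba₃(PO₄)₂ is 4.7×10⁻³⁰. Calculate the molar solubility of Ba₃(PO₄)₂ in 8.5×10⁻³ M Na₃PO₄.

Ba₃(PO₄)₂(s) ⇌ 3 Ba²⁺(aq) + 2 PO₄³⁻(aq)
The solution already contains PO₄³⁻ at 8.5×10⁻³ M. Let s be the molar solubility of Ba₃(PO₄)₂.
[PO₄³⁻] ≈ 8.5×10⁻³ M (common ion dominates); [Ba²⁺] = 3s.
Ksp = [Ba²⁺]^3[PO₄³⁻]^2 = (3s)^3(8.5×10⁻³)^2
(3s)^3 = 4.7×10⁻³⁰ / (8.5×10⁻³)^2 = 6.5×10⁻²⁶
s = 1.3×10⁻⁹ M

1.3×10⁻⁹ M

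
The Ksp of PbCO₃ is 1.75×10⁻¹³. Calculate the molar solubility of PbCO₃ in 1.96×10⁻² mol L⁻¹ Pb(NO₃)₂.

PbCO₃(s) ⇌ Pb²⁺(aq) + CO₃²⁻(aq)
The solution already contains Pb²⁺ at 1.96×10⁻² mol L⁻¹. Let s be the molar solubility of PbCO₃.
[Pb²⁺] ≈ 1.96×10⁻² mol L⁻¹ (common ion dominates); [CO₃²⁻] = s.
Ksp = [Pb²⁺][CO₃²⁻] = (1.96×10⁻²)s
s = 1.75×10⁻¹³ / (1.96×10⁻²) = 8.93×10⁻¹²
s = 8.93×10⁻¹² mol L⁻¹

8.93×10⁻¹² M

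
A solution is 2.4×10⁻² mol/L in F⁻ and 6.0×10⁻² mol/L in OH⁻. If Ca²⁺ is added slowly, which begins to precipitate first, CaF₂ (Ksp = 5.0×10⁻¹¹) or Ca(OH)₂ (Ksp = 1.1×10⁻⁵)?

CaF₂

Precipitation of each salt begins when its ion product equals Ksp.
For CaF₂: [Ca²⁺] = (Ksp/[F⁻]^2) = 8.7×10⁻⁸ mol/L
For Ca(OH)₂: [Ca²⁺] = (Ksp/[OH⁻]^2) = 3.1×10⁻³ mol/L
The smaller threshold [Ca²⁺] is reached first, so CaF₂ precipitates first.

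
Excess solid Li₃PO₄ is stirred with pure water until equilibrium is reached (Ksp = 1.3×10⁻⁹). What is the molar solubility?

Li₃PO₄(s) ⇌ 3 Li⁺(aq) + PO₄³⁻(aq)
If s mol/L of Li₃PO₄ dissolves, [Li⁺] = 3s and [PO₄³⁻] = s.
Ksp = [Li⁺]^3[PO₄³⁻] = (3s)^3 · s = 27s^4
27s^4 = 1.3×10⁻⁹  ⇒  s^4 = 4.8×10⁻¹¹
s = (4.8×10⁻¹¹)^(1/4) = 2.6×10⁻³ M

2.6×10⁻³ M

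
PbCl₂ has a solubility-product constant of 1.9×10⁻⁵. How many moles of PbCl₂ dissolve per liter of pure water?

PbCl₂(s) ⇌ Pb²⁺(aq) + 2 Cl⁻(aq)
With molar solubility s: [Pb²⁺] = s, [Cl⁻] = 2s.
Ksp = [Pb²⁺][Cl⁻]^2 = s · (2s)^2 = 4s^3
4s^3 = 1.9×10⁻⁵  ⇒  s^3 = 4.8×10⁻⁶
s = (4.8×10⁻⁶)^(1/3) = 1.7×10⁻² mol/L

1.7×10⁻² M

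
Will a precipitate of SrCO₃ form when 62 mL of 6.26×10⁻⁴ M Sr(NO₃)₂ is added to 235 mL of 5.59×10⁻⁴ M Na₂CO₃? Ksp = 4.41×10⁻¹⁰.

Yes

Total volume after mixing = 62 + 235 = 297 mL.
[Sr²⁺] = (6.26×10⁻⁴)(62)/297 = 1.31×10⁻⁴ M
[CO₃²⁻] = (5.59×10⁻⁴)(235)/297 = 4.42×10⁻⁴ M
Q = [Sr²⁺][CO₃²⁻] = 5.78×10⁻⁸
Because Q > Ksp (5.78×10⁻⁸ vs 4.41×10⁻¹⁰), a precipitate of SrCO₃ forms.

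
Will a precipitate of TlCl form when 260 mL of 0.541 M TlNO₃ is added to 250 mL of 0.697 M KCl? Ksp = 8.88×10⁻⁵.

The combined volume is 510 mL.
[Tl⁺] = (0.541)(260)/510 = 0.276 M
[Cl⁻] = (0.697)(250)/510 = 0.342 M
Q = [Tl⁺][Cl⁻] = 9.42×10⁻²
Q = 9.42×10⁻² > Ksp = 8.88×10⁻⁵, so the solution is supersaturated and TlCl precipitates.

Yes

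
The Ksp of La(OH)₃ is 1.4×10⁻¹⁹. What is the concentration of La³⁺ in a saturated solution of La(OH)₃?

La(OH)₃(s) ⇌ La³⁺(aq) + 3 OH⁻(aq)
Let s be the molar solubility. Then [La³⁺] = s and [OH⁻] = 3s.
Ksp = [La³⁺][OH⁻]^3 = s · (3s)^3 = 27s^4 = 1.4×10⁻¹⁹
s = 8.5×10⁻⁶ mol/L
[La³⁺] = s = 8.5×10⁻⁶ mol/L

8.5×10⁻⁶ M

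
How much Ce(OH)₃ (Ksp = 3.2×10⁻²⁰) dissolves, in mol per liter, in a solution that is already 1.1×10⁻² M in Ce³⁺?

Ce(OH)₃(s) ⇌ Ce³⁺(aq) + 3 OH⁻(aq)
With Ce³⁺ already at 1.1×10⁻² M and s small, take [Ce³⁺] ≈ 1.1×10⁻² M and [OH⁻] = 3s.
Ksp = [Ce³⁺][OH⁻]^3 = (1.1×10⁻²)(3s)^3
(3s)^3 = 3.2×10⁻²⁰ / (1.1×10⁻²) = 2.9×10⁻¹⁸
s = 4.8×10⁻⁷ M

4.8×10⁻⁷ M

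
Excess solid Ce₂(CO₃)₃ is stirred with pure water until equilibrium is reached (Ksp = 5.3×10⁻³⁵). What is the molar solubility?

Ce₂(CO₃)₃(s) ⇌ 2 Ce³⁺(aq) + 3 CO₃²⁻(aq)
With molar solubility s: [Ce³⁺] = 2s, [CO₃²⁻] = 3s.
Ksp = [Ce³⁺]^2[CO₃²⁻]^3 = (2s)^2 · (3s)^3 = 108s^5
108s^5 = 5.3×10⁻³⁵  ⇒  s^5 = 4.9×10⁻³⁷
s = (4.9×10⁻³⁷)^(1/5) = 5.5×10⁻⁸ M

5.5×10⁻⁸ M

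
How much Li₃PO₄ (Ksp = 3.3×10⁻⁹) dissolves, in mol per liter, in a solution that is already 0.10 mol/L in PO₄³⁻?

Li₃PO₄(s) ⇌ 3 Li⁺(aq) + PO₄³⁻(aq)
PO₄³⁻ is already present at 0.10 mol/L. If s mol/L of Li₃PO₄ dissolves, [Li⁺] = 3s while [PO₄³⁻] ≈ 0.10 mol/L.
Ksp = [Li⁺]^3[PO₄³⁻] = (3s)^3(0.10)
(3s)^3 = 3.3×10⁻⁹ / (0.10) = 3.3×10⁻⁸
s = 1.1×10⁻³ mol/L

1.1×10⁻³ M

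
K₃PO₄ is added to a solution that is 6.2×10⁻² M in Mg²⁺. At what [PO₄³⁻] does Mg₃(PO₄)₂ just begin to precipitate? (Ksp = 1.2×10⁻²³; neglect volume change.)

A salt starts to precipitate once the ion product Q reaches its Ksp.
Mg₃(PO₄)₂(s) ⇌ 3 Mg²⁺(aq) + 2 PO₄³⁻(aq)
Ksp = [Mg²⁺]^3[PO₄³⁻]^2 = [PO₄³⁻]^2(6.2×10⁻²)^3
[PO₄³⁻]^2 = 1.2×10⁻²³ / (6.2×10⁻²)^3 = 5.0×10⁻²⁰
[PO₄³⁻] = 2.2×10⁻¹⁰ M

2.2×10⁻¹⁰ M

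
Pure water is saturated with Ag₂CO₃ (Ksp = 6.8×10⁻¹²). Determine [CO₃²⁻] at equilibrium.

1.2×10⁻⁴ M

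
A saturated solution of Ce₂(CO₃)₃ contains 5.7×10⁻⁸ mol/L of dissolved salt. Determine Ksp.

Ksp = 6.5×10⁻³⁵

Ce₂(CO₃)₃(s) ⇌ 2 Ce³⁺(aq) + 3 CO₃²⁻(aq)
For each mole of Ce₂(CO₃)₃ that dissolves per liter, [Ce³⁺] = 2s and [CO₃²⁻] = 3s; let s denote this solubility.
Ksp = [Ce³⁺]^2[CO₃²⁻]^3 = (2s)^2 · (3s)^3 = 108s^5
Ksp = 108 × (5.7×10⁻⁸)^5 = 6.5×10⁻³⁵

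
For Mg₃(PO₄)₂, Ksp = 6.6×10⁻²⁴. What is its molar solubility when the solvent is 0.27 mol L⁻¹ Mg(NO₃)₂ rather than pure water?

Mg₃(PO₄)₂(s) ⇌ 3 Mg²⁺(aq) + 2 PO₄³⁻(aq)
With Mg²⁺ already at 0.27 mol L⁻¹ and s small, take [Mg²⁺] ≈ 0.27 mol L⁻¹ and [PO₄³⁻] = 2s.
Ksp = [Mg²⁺]^3[PO₄³⁻]^2 = (0.27)^3(2s)^2
(2s)^2 = 6.6×10⁻²⁴ / (0.27)^3 = 3.4×10⁻²²
s = 9.2×10⁻¹² mol L⁻¹

9.2×10⁻¹² M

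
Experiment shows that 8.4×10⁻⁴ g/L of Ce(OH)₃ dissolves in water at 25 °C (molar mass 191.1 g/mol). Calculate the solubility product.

Ksp = 1.0×10⁻²⁰

Convert to molarity: s = 8.4×10⁻⁴ / 191.1 = 4.396×10⁻⁶ mol/L
Ce(OH)₃(s) ⇌ Ce³⁺(aq) + 3 OH⁻(aq)
If s mol/L of Ce(OH)₃ dissolves, [Ce³⁺] = s and [OH⁻] = 3s.
Ksp = [Ce³⁺][OH⁻]^3 = s · (3s)^3 = 27s^4
Ksp = 27 × (4.396×10⁻⁶)^4 = 1.0×10⁻²⁰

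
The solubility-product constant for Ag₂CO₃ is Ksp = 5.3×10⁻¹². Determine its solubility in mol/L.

1.1×10⁻⁴ M

Ag₂CO₃(s) ⇌ 2 Ag⁺(aq) + CO₃²⁻(aq)
With molar solubility s: [Ag⁺] = 2s, [CO₃²⁻] = s.
Ksp = [Ag⁺]^2[CO₃²⁻] = (2s)^2 · s = 4s^3
4s^3 = 5.3×10⁻¹²  ⇒  s^3 = 1.3×10⁻¹²
s = (1.3×10⁻¹²)^(1/3) = 1.1×10⁻⁴ mol/L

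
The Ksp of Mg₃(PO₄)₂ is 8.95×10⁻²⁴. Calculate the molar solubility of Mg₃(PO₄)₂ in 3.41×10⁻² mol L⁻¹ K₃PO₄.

Mg₃(PO₄)₂(s) ⇌ 3 Mg²⁺(aq) + 2 PO₄³⁻(aq)
The solution already contains PO₄³⁻ at 3.41×10⁻² mol L⁻¹. Let s be the molar solubility of Mg₃(PO₄)₂.
[PO₄³⁻] ≈ 3.41×10⁻² mol L⁻¹ (common ion dominates); [Mg²⁺] = 3s.
Ksp = [Mg²⁺]^3[PO₄³⁻]^2 = (3s)^3(3.41×10⁻²)^2
(3s)^3 = 8.95×10⁻²⁴ / (3.41×10⁻²)^2 = 7.70×10⁻²¹
s = 6.58×10⁻⁸ mol L⁻¹

6.58×10⁻⁸ M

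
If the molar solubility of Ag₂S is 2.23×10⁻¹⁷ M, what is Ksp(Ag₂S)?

Ag₂S(s) ⇌ 2 Ag⁺(aq) + S²⁻(aq)
For each mole of Ag₂S that dissolves per liter, [Ag⁺] = 2s and [S²⁻] = s; let s denote this solubility.
Ksp = [Ag⁺]^2[S²⁻] = (2s)^2 · s = 4s^3
Ksp = 4 × (2.23×10⁻¹⁷)^3 = 4.44×10⁻⁵⁰

Ksp = 4.44×10⁻⁵⁰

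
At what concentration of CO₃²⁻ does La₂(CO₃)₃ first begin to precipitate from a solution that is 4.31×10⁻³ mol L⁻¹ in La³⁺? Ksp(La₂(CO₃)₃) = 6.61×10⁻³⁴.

Precipitation of each salt begins when its ion product equals Ksp.
La₂(CO₃)₃(s) ⇌ 2 La³⁺(aq) + 3 CO₃²⁻(aq)
Ksp = [La³⁺]^2[CO₃²⁻]^3 = [CO₃²⁻]^3(4.31×10⁻³)^2
[CO₃²⁻]^3 = 6.61×10⁻³⁴ / (4.31×10⁻³)^2 = 3.56×10⁻²⁹
[CO₃²⁻] = 3.29×10⁻¹⁰ mol L⁻¹

3.29×10⁻¹⁰ M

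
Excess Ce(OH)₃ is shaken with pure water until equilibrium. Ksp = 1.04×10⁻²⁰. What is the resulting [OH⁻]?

Ce(OH)₃(s) ⇌ Ce³⁺(aq) + 3 OH⁻(aq)
With molar solubility s: [Ce³⁺] = s, [OH⁻] = 3s.
Ksp = [Ce³⁺][OH⁻]^3 = s · (3s)^3 = 27s^4 = 1.04×10⁻²⁰
s = 4.43×10⁻⁶ mol/L
[OH⁻] = 3s = 1.33×10⁻⁵ mol/L

1.33×10⁻⁵ M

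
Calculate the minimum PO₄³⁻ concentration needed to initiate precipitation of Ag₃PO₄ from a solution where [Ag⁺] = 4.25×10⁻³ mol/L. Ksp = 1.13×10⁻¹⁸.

The threshold for precipitation is Q = Ksp.
Ag₃PO₄(s) ⇌ 3 Ag⁺(aq) + PO₄³⁻(aq)
Ksp = [Ag⁺]^3[PO₄³⁻] = [PO₄³⁻](4.25×10⁻³)^3
[PO₄³⁻] = 1.13×10⁻¹⁸ / (4.25×10⁻³)^3 = 1.47×10⁻¹¹
[PO₄³⁻] = 1.47×10⁻¹¹ mol/L

1.47×10⁻¹¹ M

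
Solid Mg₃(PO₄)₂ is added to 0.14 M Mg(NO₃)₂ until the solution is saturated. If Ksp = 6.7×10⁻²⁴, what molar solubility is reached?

Mg₃(PO₄)₂(s) ⇌ 3 Mg²⁺(aq) + 2 PO₄³⁻(aq)
The solution already contains Mg²⁺ at 0.14 M. Let s be the molar solubility of Mg₃(PO₄)₂.
[Mg²⁺] ≈ 0.14 M (common ion dominates); [PO₄³⁻] = 2s.
Ksp = [Mg²⁺]^3[PO₄³⁻]^2 = (0.14)^3(2s)^2
(2s)^2 = 6.7×10⁻²⁴ / (0.14)^3 = 2.4×10⁻²¹
s = 2.5×10⁻¹¹ M

2.5×10⁻¹¹ M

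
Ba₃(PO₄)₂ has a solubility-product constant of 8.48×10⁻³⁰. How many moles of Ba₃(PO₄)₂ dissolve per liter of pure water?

6.01×10⁻⁷ M

Ba₃(PO₄)₂(s) ⇌ 3 Ba²⁺(aq) + 2 PO₄³⁻(aq)
Let s be the molar solubility. Then [Ba²⁺] = 3s and [PO₄³⁻] = 2s.
Ksp = [Ba²⁺]^3[PO₄³⁻]^2 = (3s)^3 · (2s)^2 = 108s^5
108s^5 = 8.48×10⁻³⁰  ⇒  s^5 = 7.85×10⁻³²
s = (7.85×10⁻³²)^(1/5) = 6.01×10⁻⁷ mol/L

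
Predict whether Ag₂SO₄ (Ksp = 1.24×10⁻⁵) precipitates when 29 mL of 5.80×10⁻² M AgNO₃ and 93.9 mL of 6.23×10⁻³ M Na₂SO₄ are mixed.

No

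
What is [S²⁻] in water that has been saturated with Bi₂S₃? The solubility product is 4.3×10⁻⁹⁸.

Bi₂S₃(s) ⇌ 2 Bi³⁺(aq) + 3 S²⁻(aq)
With molar solubility s: [Bi³⁺] = 2s, [S²⁻] = 3s.
Ksp = [Bi³⁺]^2[S²⁻]^3 = (2s)^2 · (3s)^3 = 108s^5 = 4.3×10⁻⁹⁸
s = 1.3×10⁻²⁰ mol/L
[S²⁻] = 3s = 4.0×10⁻²⁰ mol/L

4.0×10⁻²⁰ M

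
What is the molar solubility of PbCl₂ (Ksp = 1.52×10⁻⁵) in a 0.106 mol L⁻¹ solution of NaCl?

1.35×10⁻³ M

PbCl₂(s) ⇌ Pb²⁺(aq) + 2 Cl⁻(aq)
Cl⁻ is already present at 0.106 mol L⁻¹. If s mol/L of PbCl₂ dissolves, [Pb²⁺] = s while [Cl⁻] ≈ 0.106 mol L⁻¹.
Ksp = [Pb²⁺][Cl⁻]^2 = s(0.106)^2
s = 1.52×10⁻⁵ / (0.106)^2 = 1.35×10⁻³
s = 1.35×10⁻³ mol L⁻¹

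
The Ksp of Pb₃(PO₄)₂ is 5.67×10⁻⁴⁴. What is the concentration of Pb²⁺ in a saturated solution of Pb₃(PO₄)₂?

2.64×10⁻⁹ M

Pb₃(PO₄)₂(s) ⇌ 3 Pb²⁺(aq) + 2 PO₄³⁻(aq)
For each mole of Pb₃(PO₄)₂ that dissolves per liter, [Pb²⁺] = 3s and [PO₄³⁻] = 2s; let s denote this solubility.
Ksp = [Pb²⁺]^3[PO₄³⁻]^2 = (3s)^3 · (2s)^2 = 108s^5 = 5.67×10⁻⁴⁴
s = 8.79×10⁻¹⁰ M
[Pb²⁺] = 3s = 2.64×10⁻⁹ M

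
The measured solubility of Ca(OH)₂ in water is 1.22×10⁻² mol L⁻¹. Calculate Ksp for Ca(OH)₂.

Ca(OH)₂(s) ⇌ Ca²⁺(aq) + 2 OH⁻(aq)
If s mol/L of Ca(OH)₂ dissolves, [Ca²⁺] = s and [OH⁻] = 2s.
Ksp = [Ca²⁺][OH⁻]^2 = s · (2s)^2 = 4s^3
Ksp = 4 × (1.22×10⁻²)^3 = 7.26×10⁻⁶

Ksp = 7.26×10⁻⁶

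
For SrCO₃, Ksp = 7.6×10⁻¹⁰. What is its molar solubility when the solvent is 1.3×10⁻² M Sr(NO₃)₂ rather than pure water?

SrCO₃(s) ⇌ Sr²⁺(aq) + CO₃²⁻(aq)
With Sr²⁺ already at 1.3×10⁻² M and s small, take [Sr²⁺] ≈ 1.3×10⁻² M and [CO₃²⁻] = s.
Ksp = [Sr²⁺][CO₃²⁻] = (1.3×10⁻²)s
s = 7.6×10⁻¹⁰ / (1.3×10⁻²) = 5.8×10⁻⁸
s = 5.8×10⁻⁸ M

5.8×10⁻⁸ M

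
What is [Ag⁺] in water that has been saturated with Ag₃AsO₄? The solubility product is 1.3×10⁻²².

4.4×10⁻⁶ M

Ag₃AsO₄(s) ⇌ 3 Ag⁺(aq) + AsO₄³⁻(aq)
For each mole of Ag₃AsO₄ that dissolves per liter, [Ag⁺] = 3s and [AsO₄³⁻] = s; let s denote this solubility.
Ksp = [Ag⁺]^3[AsO₄³⁻] = (3s)^3 · s = 27s^4 = 1.3×10⁻²²
s = 1.5×10⁻⁶ mol/L
[Ag⁺] = 3s = 4.4×10⁻⁶ mol/L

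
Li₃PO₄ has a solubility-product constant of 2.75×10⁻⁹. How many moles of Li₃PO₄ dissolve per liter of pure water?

3.18×10⁻³ M

Li₃PO₄(s) ⇌ 3 Li⁺(aq) + PO₄³⁻(aq)
For each mole of Li₃PO₄ that dissolves per liter, [Li⁺] = 3s and [PO₄³⁻] = s; let s denote this solubility.
Ksp = [Li⁺]^3[PO₄³⁻] = (3s)^3 · s = 27s^4
27s^4 = 2.75×10⁻⁹  ⇒  s^4 = 1.02×10⁻¹⁰
s = (1.02×10⁻¹⁰)^(1/4) = 3.18×10⁻³ M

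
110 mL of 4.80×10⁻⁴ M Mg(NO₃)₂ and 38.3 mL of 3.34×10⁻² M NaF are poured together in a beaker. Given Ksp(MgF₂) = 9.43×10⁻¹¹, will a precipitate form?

Total volume after mixing = 110 + 38.3 = 148.3 mL.
[Mg²⁺] = (4.80×10⁻⁴)(110)/148.3 = 3.56×10⁻⁴ M
[F⁻] = (3.34×10⁻²)(38.3)/148.3 = 8.63×10⁻³ M
Q = [Mg²⁺][F⁻]^2 = 2.65×10⁻⁸
Because Q > Ksp (2.65×10⁻⁸ vs 9.43×10⁻¹¹), a precipitate of MgF₂ forms.

Yes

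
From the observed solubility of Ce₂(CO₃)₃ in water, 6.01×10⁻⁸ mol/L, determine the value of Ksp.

Ksp = 8.47×10⁻³⁵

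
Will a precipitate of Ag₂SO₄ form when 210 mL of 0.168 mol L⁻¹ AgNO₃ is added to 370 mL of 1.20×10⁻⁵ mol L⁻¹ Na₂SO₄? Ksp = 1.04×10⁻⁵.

Total volume after mixing = 210 + 370 = 580 mL.
[Ag⁺] = (0.168)(210)/580 = 6.08×10⁻² mol L⁻¹
[SO₄²⁻] = (1.20×10⁻⁵)(370)/580 = 7.66×10⁻⁶ mol L⁻¹
Q = [Ag⁺]^2[SO₄²⁻] = 2.83×10⁻⁸
Since Q (2.83×10⁻⁸) is less than Ksp (1.04×10⁻⁵), no Ag₂SO₄ precipitates.

No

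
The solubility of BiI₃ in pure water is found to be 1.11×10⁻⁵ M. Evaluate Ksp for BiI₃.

BiI₃(s) ⇌ Bi³⁺(aq) + 3 I⁻(aq)
For each mole of BiI₃ that dissolves per liter, [Bi³⁺] = s and [I⁻] = 3s; let s denote this solubility.
Ksp = [Bi³⁺][I⁻]^3 = s · (3s)^3 = 27s^4
Ksp = 27 × (1.11×10⁻⁵)^4 = 4.10×10⁻¹⁹

Ksp = 4.10×10⁻¹⁹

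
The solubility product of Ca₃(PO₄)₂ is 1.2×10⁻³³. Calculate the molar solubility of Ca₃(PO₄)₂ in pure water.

Ca₃(PO₄)₂(s) ⇌ 3 Ca²⁺(aq) + 2 PO₄³⁻(aq)
Let s be the molar solubility. Then [Ca²⁺] = 3s and [PO₄³⁻] = 2s.
Ksp = [Ca²⁺]^3[PO₄³⁻]^2 = (3s)^3 · (2s)^2 = 108s^5
108s^5 = 1.2×10⁻³³  ⇒  s^5 = 1.1×10⁻³⁵
s = (1.1×10⁻³⁵)^(1/5) = 1.0×10⁻⁷ M

1.0×10⁻⁷ M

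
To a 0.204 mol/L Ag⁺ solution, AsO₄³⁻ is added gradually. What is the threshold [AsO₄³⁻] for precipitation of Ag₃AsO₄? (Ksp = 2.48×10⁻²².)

Precipitation begins when Q = Ksp.
Ag₃AsO₄(s) ⇌ 3 Ag⁺(aq) + AsO₄³⁻(aq)
Ksp = [Ag⁺]^3[AsO₄³⁻] = [AsO₄³⁻](0.204)^3
[AsO₄³⁻] = 2.48×10⁻²² / (0.204)^3 = 2.92×10⁻²⁰
[AsO₄³⁻] = 2.92×10⁻²⁰ mol/L

2.92×10⁻²⁰ M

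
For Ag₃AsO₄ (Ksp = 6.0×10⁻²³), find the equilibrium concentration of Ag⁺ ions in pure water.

3.7×10⁻⁶ M

Ag₃AsO₄(s) ⇌ 3 Ag⁺(aq) + AsO₄³⁻(aq)
Call the molar solubility s, so that [Ag⁺] = 3s and [AsO₄³⁻] = s.
Ksp = [Ag⁺]^3[AsO₄³⁻] = (3s)^3 · s = 27s^4 = 6.0×10⁻²³
s = 1.2×10⁻⁶ M
[Ag⁺] = 3s = 3.7×10⁻⁶ M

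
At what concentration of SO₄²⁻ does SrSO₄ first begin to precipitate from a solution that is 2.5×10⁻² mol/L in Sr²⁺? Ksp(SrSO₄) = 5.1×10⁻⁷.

2.0×10⁻⁵ M

The threshold for precipitation is Q = Ksp.
SrSO₄(s) ⇌ Sr²⁺(aq) + SO₄²⁻(aq)
Ksp = [Sr²⁺][SO₄²⁻] = [SO₄²⁻](2.5×10⁻²)
[SO₄²⁻] = 5.1×10⁻⁷ / (2.5×10⁻²) = 2.0×10⁻⁵
[SO₄²⁻] = 2.0×10⁻⁵ mol/L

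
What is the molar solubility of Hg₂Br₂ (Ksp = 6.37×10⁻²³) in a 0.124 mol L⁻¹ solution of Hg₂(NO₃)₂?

1.13×10⁻¹¹ M

Hg₂Br₂(s) ⇌ Hg₂²⁺(aq) + 2 Br⁻(aq)
The solution already contains Hg₂²⁺ at 0.124 mol L⁻¹. Let s be the molar solubility of Hg₂Br₂.
[Hg₂²⁺] ≈ 0.124 mol L⁻¹ (common ion dominates); [Br⁻] = 2s.
Ksp = [Hg₂²⁺][Br⁻]^2 = (0.124)(2s)^2
(2s)^2 = 6.37×10⁻²³ / (0.124) = 5.14×10⁻²²
s = 1.13×10⁻¹¹ mol L⁻¹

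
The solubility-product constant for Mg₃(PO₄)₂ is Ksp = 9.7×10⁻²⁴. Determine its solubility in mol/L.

9.8×10⁻⁶ M

Mg₃(PO₄)₂(s) ⇌ 3 Mg²⁺(aq) + 2 PO₄³⁻(aq)
With molar solubility s: [Mg²⁺] = 3s, [PO₄³⁻] = 2s.
Ksp = [Mg²⁺]^3[PO₄³⁻]^2 = (3s)^3 · (2s)^2 = 108s^5
108s^5 = 9.7×10⁻²⁴  ⇒  s^5 = 9.0×10⁻²⁶
s = 9.8×10⁻⁶ M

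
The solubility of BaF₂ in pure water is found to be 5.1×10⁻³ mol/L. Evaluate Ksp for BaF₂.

Ksp = 5.3×10⁻⁷

BaF₂(s) ⇌ Ba²⁺(aq) + 2 F⁻(aq)
For each mole of BaF₂ that dissolves per liter, [Ba²⁺] = s and [F⁻] = 2s; let s denote this solubility.
Ksp = [Ba²⁺][F⁻]^2 = s · (2s)^2 = 4s^3
Ksp = 4 × (5.1×10⁻³)^3 = 5.3×10⁻⁷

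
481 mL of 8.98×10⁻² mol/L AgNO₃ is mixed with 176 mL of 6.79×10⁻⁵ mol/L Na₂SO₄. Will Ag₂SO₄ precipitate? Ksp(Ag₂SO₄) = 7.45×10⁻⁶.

No

The combined volume is 657 mL.
[Ag⁺] = (8.98×10⁻²)(481)/657 = 6.57×10⁻² mol/L
[SO₄²⁻] = (6.79×10⁻⁵)(176)/657 = 1.82×10⁻⁵ mol/L
Q = [Ag⁺]^2[SO₄²⁻] = 7.86×10⁻⁸
Q < Ksp (7.86×10⁻⁸ vs 7.45×10⁻⁶); the solution remains unsaturated and no precipitate forms.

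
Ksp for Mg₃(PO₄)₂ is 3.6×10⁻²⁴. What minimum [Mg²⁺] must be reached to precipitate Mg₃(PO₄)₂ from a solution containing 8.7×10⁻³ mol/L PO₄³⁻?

The threshold for precipitation is Q = Ksp.
Mg₃(PO₄)₂(s) ⇌ 3 Mg²⁺(aq) + 2 PO₄³⁻(aq)
Ksp = [Mg²⁺]^3[PO₄³⁻]^2 = [Mg²⁺]^3(8.7×10⁻³)^2
[Mg²⁺]^3 = 3.6×10⁻²⁴ / (8.7×10⁻³)^2 = 4.8×10⁻²⁰
[Mg²⁺] = 3.6×10⁻⁷ mol/L

3.6×10⁻⁷ M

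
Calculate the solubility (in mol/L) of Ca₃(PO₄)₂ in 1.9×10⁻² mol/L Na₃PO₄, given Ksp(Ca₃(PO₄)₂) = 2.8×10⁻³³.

Ca₃(PO₄)₂(s) ⇌ 3 Ca²⁺(aq) + 2 PO₄³⁻(aq)
Let s be the solubility of Ca₃(PO₄)₂ here. The common ion gives [PO₄³⁻] ≈ 1.9×10⁻² mol/L, and [Ca²⁺] = 3s.
Ksp = [Ca²⁺]^3[PO₄³⁻]^2 = (3s)^3(1.9×10⁻²)^2
(3s)^3 = 2.8×10⁻³³ / (1.9×10⁻²)^2 = 7.8×10⁻³⁰
s = 6.6×10⁻¹¹ mol/L

6.6×10⁻¹¹ M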